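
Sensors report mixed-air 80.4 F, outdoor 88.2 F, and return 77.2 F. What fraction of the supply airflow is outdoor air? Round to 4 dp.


frac = (80.4 - 77.2) / (88.2 - 77.2) = 0.2909

0.2909


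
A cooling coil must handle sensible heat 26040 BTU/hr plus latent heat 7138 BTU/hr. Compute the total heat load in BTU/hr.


Qt = 26040 + 7138 = 33178 BTU/hr

33178 BTU/hr


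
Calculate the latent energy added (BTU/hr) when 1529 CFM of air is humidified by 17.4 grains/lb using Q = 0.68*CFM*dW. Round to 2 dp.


Q = 0.68 * 1529 * 17.4 = 18091.13 BTU/hr

18091.13 BTU/hr


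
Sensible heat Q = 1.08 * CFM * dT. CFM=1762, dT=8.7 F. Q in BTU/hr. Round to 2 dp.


Q = 1.08 * 1762 * 8.7 = 16555.75 BTU/hr

16555.75 BTU/hr


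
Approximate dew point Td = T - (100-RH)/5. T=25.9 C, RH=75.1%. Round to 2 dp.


Td = 25.9 - (100-75.1)/5 = 20.92 C

20.92 C


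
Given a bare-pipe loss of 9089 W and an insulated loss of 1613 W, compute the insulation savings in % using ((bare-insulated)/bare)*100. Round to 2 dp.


Savings = ((9089-1613)/9089)*100 = 82.25 %

82.25 %


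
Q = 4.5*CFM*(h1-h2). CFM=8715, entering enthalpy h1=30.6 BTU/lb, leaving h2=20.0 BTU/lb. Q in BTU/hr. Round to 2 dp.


Q = 4.5 * 8715 * (30.6 - 20.0) = 415705.50 BTU/hr

415705.50 BTU/hr


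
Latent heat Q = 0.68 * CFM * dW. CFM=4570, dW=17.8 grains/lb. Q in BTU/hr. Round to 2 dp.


Q = 0.68 * 4570 * 17.8 = 55315.28 BTU/hr

55315.28 BTU/hr


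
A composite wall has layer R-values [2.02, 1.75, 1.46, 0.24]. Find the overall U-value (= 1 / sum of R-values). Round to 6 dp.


R_total = 2.02 + 1.75 + 1.46 + 0.24 = 5.47
U = 1/5.47 = 0.182815

0.182815


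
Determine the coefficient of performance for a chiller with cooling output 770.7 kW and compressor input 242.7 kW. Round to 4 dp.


COP = 770.7 / 242.7 = 3.1755

3.1755


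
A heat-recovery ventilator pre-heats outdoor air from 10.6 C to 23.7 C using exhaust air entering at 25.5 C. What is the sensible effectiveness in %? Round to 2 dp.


eff = (23.7-10.6)/(25.5-10.6)*100 = 87.92 %

87.92 %


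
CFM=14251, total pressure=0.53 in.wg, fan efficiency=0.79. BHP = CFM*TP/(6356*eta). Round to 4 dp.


BHP = 14251 * 0.53 / (6356 * 0.79) = 1.5042 hp

1.5042 hp


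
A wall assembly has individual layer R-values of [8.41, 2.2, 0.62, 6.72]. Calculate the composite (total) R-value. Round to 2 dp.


R_total = 8.41 + 2.2 + 0.62 + 6.72 = 17.95

17.95


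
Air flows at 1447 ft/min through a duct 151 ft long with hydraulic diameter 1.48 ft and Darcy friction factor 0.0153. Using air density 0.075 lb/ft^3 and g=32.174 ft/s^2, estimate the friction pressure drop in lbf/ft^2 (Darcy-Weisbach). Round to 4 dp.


v_fps = 1447/60 = 24.1167 ft/s
dp = 0.0153*(151/1.48)*0.075*24.1167^2/(2*32.174) = 1.0582 lbf/ft^2

1.0582 lbf/ft^2


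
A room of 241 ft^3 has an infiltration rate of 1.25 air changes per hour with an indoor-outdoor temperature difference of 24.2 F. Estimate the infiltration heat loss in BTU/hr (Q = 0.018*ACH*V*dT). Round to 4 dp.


Q = 0.018 * 1.25 * 241 * 24.2 = 131.2245 BTU/hr

131.2245 BTU/hr


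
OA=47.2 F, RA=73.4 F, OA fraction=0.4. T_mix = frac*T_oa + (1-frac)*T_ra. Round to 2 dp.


T_mix = 0.4*47.2 + 0.6*73.4 = 62.92 F

62.92 F


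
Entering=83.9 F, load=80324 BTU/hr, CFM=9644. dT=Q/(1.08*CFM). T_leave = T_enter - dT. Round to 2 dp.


dT = 80324/(1.08*9644) = 7.7120
T_leave = 83.9 - 7.7120 = 76.19 F

76.19 F


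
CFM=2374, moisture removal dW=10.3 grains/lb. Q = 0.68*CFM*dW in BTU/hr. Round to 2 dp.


Q = 0.68 * 2374 * 10.3 = 16627.50 BTU/hr

16627.50 BTU/hr


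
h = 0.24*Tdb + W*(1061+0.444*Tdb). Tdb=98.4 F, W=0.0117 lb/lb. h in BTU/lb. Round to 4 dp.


h = 0.24*98.4 + 0.0117*(1061+0.444*98.4) = 36.5409 BTU/lb

36.5409 BTU/lb


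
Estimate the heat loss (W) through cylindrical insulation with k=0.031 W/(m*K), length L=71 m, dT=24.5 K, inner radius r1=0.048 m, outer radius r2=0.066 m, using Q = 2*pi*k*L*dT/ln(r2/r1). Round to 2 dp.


Q = 2*pi*0.031*71*24.5/ln(0.066/0.048) = 1063.95 W

1063.95 W


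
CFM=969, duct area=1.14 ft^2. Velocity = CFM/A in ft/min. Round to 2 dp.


V = 969 / 1.14 = 850.00 ft/min

850.00 ft/min


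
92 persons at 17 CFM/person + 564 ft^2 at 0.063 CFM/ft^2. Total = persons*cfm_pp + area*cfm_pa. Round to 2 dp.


Total = 92*17 + 564*0.063 = 1599.53 CFM

1599.53 CFM


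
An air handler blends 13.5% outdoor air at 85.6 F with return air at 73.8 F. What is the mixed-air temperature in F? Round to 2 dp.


T_mix = 73.8 + (13.5/100)*(85.6-73.8) = 75.39 F

75.39 F


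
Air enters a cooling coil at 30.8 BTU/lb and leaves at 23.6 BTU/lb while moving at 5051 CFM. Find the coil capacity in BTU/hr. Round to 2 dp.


Q = 4.5 * 5051 * (30.8 - 23.6) = 163652.40 BTU/hr

163652.40 BTU/hr


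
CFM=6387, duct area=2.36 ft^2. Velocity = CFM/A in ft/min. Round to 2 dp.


V = 6387 / 2.36 = 2706.36 ft/min

2706.36 ft/min


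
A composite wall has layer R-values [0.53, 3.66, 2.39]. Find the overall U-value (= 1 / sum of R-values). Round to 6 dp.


R_total = 0.53 + 3.66 + 2.39 = 6.58
U = 1/6.58 = 0.151976

0.151976


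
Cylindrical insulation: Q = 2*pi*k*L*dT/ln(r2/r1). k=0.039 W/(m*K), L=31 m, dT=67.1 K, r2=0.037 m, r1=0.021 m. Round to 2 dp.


Q = 2*pi*0.039*31*67.1/ln(0.037/0.021) = 899.93 W

899.93 W


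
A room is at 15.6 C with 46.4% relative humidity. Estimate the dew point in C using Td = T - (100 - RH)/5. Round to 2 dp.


Td = 15.6 - (100-46.4)/5 = 4.88 C

4.88 C


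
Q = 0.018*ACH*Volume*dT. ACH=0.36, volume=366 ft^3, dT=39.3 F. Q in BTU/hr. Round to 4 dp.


Q = 0.018 * 0.36 * 366 * 39.3 = 93.2070 BTU/hr

93.2070 BTU/hr


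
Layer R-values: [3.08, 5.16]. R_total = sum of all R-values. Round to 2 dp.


R_total = 3.08 + 5.16 = 8.24

8.24


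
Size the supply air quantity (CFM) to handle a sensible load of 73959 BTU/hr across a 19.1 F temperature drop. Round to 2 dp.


CFM = 73959 / (1.08 * 19.1) = 3585.37

3585.37 CFM


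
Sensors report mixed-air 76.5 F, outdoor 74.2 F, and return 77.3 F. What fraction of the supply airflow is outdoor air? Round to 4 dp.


frac = (76.5 - 77.3) / (74.2 - 77.3) = 0.2581

0.2581


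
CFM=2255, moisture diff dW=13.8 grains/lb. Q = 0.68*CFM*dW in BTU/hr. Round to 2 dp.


Q = 0.68 * 2255 * 13.8 = 21160.92 BTU/hr

21160.92 BTU/hr


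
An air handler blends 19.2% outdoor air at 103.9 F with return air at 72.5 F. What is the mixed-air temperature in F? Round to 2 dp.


T_mix = 72.5 + (19.2/100)*(103.9-72.5) = 78.53 F

78.53 F


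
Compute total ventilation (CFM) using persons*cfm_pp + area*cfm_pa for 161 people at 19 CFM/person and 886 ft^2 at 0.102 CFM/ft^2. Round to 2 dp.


Total = 161*19 + 886*0.102 = 3149.37 CFM

3149.37 CFM


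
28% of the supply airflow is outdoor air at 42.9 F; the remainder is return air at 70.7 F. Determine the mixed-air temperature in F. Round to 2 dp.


T_mix = 0.28*42.9 + 0.72*70.7 = 62.92 F

62.92 F


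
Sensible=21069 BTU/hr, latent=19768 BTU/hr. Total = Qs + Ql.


Qt = 21069 + 19768 = 40837 BTU/hr

40837 BTU/hr


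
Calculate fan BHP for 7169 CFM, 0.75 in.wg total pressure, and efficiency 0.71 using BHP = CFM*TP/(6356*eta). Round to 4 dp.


BHP = 7169 * 0.75 / (6356 * 0.71) = 1.1915 hp

1.1915 hp


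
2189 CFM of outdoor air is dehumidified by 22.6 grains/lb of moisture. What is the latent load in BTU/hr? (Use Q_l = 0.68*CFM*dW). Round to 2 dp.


Q = 0.68 * 2189 * 22.6 = 33640.55 BTU/hr

33640.55 BTU/hr


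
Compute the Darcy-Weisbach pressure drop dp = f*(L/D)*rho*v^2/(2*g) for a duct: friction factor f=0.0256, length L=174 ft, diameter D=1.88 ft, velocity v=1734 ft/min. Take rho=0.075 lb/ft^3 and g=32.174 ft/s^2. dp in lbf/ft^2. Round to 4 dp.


v_fps = 1734/60 = 28.9 ft/s
dp = 0.0256*(174/1.88)*0.075*28.9^2/(2*32.174) = 2.3065 lbf/ft^2

2.3065 lbf/ft^2


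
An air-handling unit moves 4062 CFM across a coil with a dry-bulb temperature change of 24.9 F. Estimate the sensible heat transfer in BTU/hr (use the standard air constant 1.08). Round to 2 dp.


Q = 1.08 * 4062 * 24.9 = 109235.30 BTU/hr

109235.30 BTU/hr


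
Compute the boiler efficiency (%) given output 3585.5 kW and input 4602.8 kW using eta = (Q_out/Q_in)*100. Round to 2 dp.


eta = (3585.5/4602.8)*100 = 77.90 %

77.90 %


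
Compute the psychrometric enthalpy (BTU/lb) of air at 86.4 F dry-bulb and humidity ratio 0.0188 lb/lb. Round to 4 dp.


h = 0.24*86.4 + 0.0188*(1061+0.444*86.4) = 41.4040 BTU/lb

41.4040 BTU/lb


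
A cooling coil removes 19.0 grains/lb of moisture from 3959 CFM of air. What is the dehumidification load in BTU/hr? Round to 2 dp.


Q = 0.68 * 3959 * 19.0 = 51150.28 BTU/hr

51150.28 BTU/hr


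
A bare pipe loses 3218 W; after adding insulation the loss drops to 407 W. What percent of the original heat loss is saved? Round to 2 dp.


Savings = ((3218-407)/3218)*100 = 87.35 %

87.35 %


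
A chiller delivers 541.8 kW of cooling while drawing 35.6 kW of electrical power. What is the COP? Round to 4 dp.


COP = 541.8 / 35.6 = 15.2191

15.2191


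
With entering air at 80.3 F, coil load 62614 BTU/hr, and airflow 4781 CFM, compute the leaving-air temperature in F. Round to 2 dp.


dT = 62614/(1.08*4781) = 12.1263
T_leave = 80.3 - 12.1263 = 68.17 F

68.17 F


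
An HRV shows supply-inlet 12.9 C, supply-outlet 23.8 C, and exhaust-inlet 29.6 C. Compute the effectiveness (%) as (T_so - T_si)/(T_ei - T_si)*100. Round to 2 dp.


eff = (23.8-12.9)/(29.6-12.9)*100 = 65.27 %

65.27 %


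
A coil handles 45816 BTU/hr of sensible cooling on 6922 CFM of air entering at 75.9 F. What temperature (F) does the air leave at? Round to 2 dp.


dT = 45816/(1.08*6922) = 6.1286
T_leave = 75.9 - 6.1286 = 69.77 F

69.77 F


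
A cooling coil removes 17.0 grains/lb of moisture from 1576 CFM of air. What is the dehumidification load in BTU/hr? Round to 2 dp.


Q = 0.68 * 1576 * 17.0 = 18218.56 BTU/hr

18218.56 BTU/hr


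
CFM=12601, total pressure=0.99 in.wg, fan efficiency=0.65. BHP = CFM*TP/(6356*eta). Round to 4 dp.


BHP = 12601 * 0.99 / (6356 * 0.65) = 3.0196 hp

3.0196 hp


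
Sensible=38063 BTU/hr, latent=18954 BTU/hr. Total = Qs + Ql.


Qt = 38063 + 18954 = 57017 BTU/hr

57017 BTU/hr


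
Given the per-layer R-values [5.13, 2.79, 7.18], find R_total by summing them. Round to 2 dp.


R_total = 5.13 + 2.79 + 7.18 = 15.10

15.10


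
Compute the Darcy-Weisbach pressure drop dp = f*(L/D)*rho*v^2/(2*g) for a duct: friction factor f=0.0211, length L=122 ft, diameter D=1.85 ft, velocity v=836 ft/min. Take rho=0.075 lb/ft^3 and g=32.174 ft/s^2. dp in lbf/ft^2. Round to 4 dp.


v_fps = 836/60 = 13.9333 ft/s
dp = 0.0211*(122/1.85)*0.075*13.9333^2/(2*32.174) = 0.3149 lbf/ft^2

0.3149 lbf/ft^2


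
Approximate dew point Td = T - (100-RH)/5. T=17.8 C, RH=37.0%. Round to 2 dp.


Td = 17.8 - (100-37.0)/5 = 5.20 C

5.20 C


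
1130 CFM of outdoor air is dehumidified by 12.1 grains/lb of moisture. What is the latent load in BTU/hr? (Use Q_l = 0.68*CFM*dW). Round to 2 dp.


Q = 0.68 * 1130 * 12.1 = 9297.64 BTU/hr

9297.64 BTU/hr


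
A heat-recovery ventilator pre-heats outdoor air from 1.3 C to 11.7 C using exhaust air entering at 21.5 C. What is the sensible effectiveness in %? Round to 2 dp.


eff = (11.7-1.3)/(21.5-1.3)*100 = 51.49 %

51.49 %


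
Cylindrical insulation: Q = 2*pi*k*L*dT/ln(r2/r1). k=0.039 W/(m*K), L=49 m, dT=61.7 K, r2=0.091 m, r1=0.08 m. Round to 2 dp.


Q = 2*pi*0.039*49*61.7/ln(0.091/0.08) = 5750.41 W

5750.41 W


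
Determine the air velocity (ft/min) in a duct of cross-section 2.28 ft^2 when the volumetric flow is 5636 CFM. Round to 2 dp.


V = 5636 / 2.28 = 2471.93 ft/min

2471.93 ft/min


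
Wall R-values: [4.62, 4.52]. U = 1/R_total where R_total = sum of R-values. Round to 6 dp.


R_total = 4.62 + 4.52 = 9.14
U = 1/9.14 = 0.109409

0.109409


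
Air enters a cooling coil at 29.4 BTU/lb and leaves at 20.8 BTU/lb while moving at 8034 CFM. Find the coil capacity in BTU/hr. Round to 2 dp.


Q = 4.5 * 8034 * (29.4 - 20.8) = 310915.80 BTU/hr

310915.80 BTU/hr


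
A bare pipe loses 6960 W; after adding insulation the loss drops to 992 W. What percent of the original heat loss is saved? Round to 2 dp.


Savings = ((6960-992)/6960)*100 = 85.75 %

85.75 %


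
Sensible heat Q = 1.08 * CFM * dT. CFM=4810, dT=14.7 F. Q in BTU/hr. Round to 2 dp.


Q = 1.08 * 4810 * 14.7 = 76363.56 BTU/hr

76363.56 BTU/hr


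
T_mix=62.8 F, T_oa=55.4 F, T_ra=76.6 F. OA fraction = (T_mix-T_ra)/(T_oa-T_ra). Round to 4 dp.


frac = (62.8 - 76.6) / (55.4 - 76.6) = 0.6509

0.6509


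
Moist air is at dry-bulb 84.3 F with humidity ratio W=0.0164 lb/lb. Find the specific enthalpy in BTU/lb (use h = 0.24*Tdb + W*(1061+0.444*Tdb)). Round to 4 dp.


h = 0.24*84.3 + 0.0164*(1061+0.444*84.3) = 38.2462 BTU/lb

38.2462 BTU/lb


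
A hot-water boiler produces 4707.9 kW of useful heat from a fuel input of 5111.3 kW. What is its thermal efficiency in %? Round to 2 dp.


eta = (4707.9/5111.3)*100 = 92.11 %

92.11 %


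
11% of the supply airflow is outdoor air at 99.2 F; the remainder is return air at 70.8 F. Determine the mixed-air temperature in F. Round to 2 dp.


T_mix = 0.11*99.2 + 0.89*70.8 = 73.92 F

73.92 F


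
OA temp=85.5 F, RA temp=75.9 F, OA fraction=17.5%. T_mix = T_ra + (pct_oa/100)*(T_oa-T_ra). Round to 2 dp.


T_mix = 75.9 + (17.5/100)*(85.5-75.9) = 77.58 F

77.58 F


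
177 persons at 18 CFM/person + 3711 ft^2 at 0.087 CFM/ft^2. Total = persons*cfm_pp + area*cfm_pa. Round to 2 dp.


Total = 177*18 + 3711*0.087 = 3508.86 CFM

3508.86 CFM


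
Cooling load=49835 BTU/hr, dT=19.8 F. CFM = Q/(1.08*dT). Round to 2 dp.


CFM = 49835 / (1.08 * 19.8) = 2330.48

2330.48 CFM


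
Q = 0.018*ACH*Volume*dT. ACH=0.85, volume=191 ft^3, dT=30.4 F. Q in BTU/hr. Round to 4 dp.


Q = 0.018 * 0.85 * 191 * 30.4 = 88.8379 BTU/hr

88.8379 BTU/hr


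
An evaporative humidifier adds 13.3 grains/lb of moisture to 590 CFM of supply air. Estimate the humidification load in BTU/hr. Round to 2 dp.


Q = 0.68 * 590 * 13.3 = 5335.96 BTU/hr

5335.96 BTU/hr


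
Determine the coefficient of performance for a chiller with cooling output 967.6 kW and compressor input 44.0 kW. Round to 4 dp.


COP = 967.6 / 44.0 = 21.9909

21.9909


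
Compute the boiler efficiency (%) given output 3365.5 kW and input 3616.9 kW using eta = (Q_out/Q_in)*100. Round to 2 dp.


eta = (3365.5/3616.9)*100 = 93.05 %

93.05 %


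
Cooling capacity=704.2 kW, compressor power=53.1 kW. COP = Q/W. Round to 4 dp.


COP = 704.2 / 53.1 = 13.2618

13.2618


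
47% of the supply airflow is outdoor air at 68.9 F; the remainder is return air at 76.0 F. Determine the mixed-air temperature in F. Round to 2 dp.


T_mix = 0.47*68.9 + 0.53*76.0 = 72.66 F

72.66 F


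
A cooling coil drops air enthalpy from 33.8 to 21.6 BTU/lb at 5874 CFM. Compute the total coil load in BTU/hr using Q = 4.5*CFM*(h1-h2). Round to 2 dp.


Q = 4.5 * 5874 * (33.8 - 21.6) = 322482.60 BTU/hr

322482.60 BTU/hr


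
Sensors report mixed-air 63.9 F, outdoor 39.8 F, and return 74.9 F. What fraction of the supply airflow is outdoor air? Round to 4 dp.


frac = (63.9 - 74.9) / (39.8 - 74.9) = 0.3134

0.3134


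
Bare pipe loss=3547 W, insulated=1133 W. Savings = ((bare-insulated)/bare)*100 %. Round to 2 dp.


Savings = ((3547-1133)/3547)*100 = 68.06 %

68.06 %


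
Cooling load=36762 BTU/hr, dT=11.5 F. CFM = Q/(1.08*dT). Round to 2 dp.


CFM = 36762 / (1.08 * 11.5) = 2959.90

2959.90 CFM


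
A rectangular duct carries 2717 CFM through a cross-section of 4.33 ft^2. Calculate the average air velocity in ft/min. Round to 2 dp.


V = 2717 / 4.33 = 627.48 ft/min

627.48 ft/min


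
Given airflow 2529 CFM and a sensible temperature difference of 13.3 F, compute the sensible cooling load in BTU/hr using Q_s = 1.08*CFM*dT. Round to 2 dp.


Q = 1.08 * 2529 * 13.3 = 36326.56 BTU/hr

36326.56 BTU/hr


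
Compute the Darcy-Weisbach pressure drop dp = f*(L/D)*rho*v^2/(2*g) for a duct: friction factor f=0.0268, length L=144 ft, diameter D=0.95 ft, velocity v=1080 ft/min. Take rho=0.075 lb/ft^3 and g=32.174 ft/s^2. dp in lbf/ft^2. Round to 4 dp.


v_fps = 1080/60 = 18.0 ft/s
dp = 0.0268*(144/0.95)*0.075*18.0^2/(2*32.174) = 1.5341 lbf/ft^2

1.5341 lbf/ft^2


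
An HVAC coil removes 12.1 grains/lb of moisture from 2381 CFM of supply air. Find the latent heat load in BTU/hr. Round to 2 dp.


Q = 0.68 * 2381 * 12.1 = 19590.87 BTU/hr

19590.87 BTU/hr


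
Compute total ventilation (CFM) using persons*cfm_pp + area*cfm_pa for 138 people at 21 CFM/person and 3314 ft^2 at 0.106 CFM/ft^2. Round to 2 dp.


Total = 138*21 + 3314*0.106 = 3249.28 CFM

3249.28 CFM


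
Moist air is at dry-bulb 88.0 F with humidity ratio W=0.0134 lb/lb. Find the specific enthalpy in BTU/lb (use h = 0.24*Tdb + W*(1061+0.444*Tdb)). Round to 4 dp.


h = 0.24*88.0 + 0.0134*(1061+0.444*88.0) = 35.8610 BTU/lb

35.8610 BTU/lb


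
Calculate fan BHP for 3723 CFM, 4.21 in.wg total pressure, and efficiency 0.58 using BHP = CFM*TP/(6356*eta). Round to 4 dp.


BHP = 3723 * 4.21 / (6356 * 0.58) = 4.2517 hp

4.2517 hp


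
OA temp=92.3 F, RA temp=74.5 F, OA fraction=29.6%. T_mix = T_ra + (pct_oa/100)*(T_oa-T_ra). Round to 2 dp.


T_mix = 74.5 + (29.6/100)*(92.3-74.5) = 79.77 F

79.77 F


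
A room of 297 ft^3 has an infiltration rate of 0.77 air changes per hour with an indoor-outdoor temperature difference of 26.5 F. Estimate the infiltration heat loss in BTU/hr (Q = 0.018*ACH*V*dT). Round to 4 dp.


Q = 0.018 * 0.77 * 297 * 26.5 = 109.0851 BTU/hr

109.0851 BTU/hr


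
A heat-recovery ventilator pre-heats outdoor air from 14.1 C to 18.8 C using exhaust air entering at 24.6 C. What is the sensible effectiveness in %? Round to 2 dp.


eff = (18.8-14.1)/(24.6-14.1)*100 = 44.76 %

44.76 %


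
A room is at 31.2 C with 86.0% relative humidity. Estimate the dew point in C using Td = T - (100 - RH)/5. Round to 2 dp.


Td = 31.2 - (100-86.0)/5 = 28.40 C

28.40 C


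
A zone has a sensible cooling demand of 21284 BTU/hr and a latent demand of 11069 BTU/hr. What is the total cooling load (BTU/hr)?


Qt = 21284 + 11069 = 32353 BTU/hr

32353 BTU/hr


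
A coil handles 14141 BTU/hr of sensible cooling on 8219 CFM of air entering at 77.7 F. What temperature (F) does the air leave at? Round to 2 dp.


dT = 14141/(1.08*8219) = 1.5931
T_leave = 77.7 - 1.5931 = 76.11 F

76.11 F


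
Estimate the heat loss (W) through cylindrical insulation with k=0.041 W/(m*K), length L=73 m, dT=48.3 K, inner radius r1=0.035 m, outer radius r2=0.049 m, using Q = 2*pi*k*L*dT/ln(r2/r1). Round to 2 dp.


Q = 2*pi*0.041*73*48.3/ln(0.049/0.035) = 2699.51 W

2699.51 W


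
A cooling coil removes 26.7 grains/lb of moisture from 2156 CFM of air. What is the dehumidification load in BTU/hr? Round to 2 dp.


Q = 0.68 * 2156 * 26.7 = 39144.34 BTU/hr

39144.34 BTU/hr


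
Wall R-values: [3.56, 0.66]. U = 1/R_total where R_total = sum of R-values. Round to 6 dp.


R_total = 3.56 + 0.66 = 4.22
U = 1/4.22 = 0.236967

0.236967


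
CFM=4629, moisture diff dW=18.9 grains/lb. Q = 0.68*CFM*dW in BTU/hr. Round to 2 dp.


Q = 0.68 * 4629 * 18.9 = 59491.91 BTU/hr

59491.91 BTU/hr


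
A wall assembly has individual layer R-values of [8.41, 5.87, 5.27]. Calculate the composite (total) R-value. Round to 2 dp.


R_total = 8.41 + 5.87 + 5.27 = 19.55

19.55


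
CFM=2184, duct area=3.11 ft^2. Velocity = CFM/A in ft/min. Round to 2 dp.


V = 2184 / 3.11 = 702.25 ft/min

702.25 ft/min


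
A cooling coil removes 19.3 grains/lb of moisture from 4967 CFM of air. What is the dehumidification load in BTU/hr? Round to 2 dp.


Q = 0.68 * 4967 * 19.3 = 65186.91 BTU/hr

65186.91 BTU/hr


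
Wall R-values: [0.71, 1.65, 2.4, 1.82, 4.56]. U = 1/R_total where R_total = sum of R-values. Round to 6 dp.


R_total = 0.71 + 1.65 + 2.4 + 1.82 + 4.56 = 11.14
U = 1/11.14 = 0.089767

0.089767


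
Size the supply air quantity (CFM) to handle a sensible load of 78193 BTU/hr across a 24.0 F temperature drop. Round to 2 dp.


CFM = 78193 / (1.08 * 24.0) = 3016.71

3016.71 CFM


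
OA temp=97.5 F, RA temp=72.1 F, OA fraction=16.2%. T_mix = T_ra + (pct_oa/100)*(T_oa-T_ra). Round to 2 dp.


T_mix = 72.1 + (16.2/100)*(97.5-72.1) = 76.21 F

76.21 F


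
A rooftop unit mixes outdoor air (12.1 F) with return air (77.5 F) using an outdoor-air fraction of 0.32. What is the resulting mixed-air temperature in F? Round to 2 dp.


T_mix = 0.32*12.1 + 0.68*77.5 = 56.57 F

56.57 F


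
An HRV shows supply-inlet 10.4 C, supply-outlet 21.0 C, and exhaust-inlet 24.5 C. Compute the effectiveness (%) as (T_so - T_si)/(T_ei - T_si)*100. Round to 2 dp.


eff = (21.0-10.4)/(24.5-10.4)*100 = 75.18 %

75.18 %


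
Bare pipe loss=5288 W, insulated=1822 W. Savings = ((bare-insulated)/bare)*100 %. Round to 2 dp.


Savings = ((5288-1822)/5288)*100 = 65.54 %

65.54 %


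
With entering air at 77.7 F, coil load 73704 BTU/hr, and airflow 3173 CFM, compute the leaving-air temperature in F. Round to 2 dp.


dT = 73704/(1.08*3173) = 21.5079
T_leave = 77.7 - 21.5079 = 56.19 F

56.19 F


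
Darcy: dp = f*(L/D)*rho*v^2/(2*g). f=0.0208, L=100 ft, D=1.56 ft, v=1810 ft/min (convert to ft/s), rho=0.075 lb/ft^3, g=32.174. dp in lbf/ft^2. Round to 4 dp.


v_fps = 1810/60 = 30.1667 ft/s
dp = 0.0208*(100/1.56)*0.075*30.1667^2/(2*32.174) = 1.4142 lbf/ft^2

1.4142 lbf/ft^2


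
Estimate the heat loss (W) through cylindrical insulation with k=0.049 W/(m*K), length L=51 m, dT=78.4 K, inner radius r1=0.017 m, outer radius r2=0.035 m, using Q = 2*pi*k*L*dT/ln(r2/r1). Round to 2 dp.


Q = 2*pi*0.049*51*78.4/ln(0.035/0.017) = 1704.68 W

1704.68 W


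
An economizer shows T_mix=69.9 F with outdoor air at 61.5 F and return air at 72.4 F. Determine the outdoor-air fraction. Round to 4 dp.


frac = (69.9 - 72.4) / (61.5 - 72.4) = 0.2294

0.2294


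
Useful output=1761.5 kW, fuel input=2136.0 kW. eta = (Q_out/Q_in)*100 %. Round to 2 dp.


eta = (1761.5/2136.0)*100 = 82.47 %

82.47 %


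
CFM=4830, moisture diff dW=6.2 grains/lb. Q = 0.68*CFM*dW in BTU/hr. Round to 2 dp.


Q = 0.68 * 4830 * 6.2 = 20363.28 BTU/hr

20363.28 BTU/hr


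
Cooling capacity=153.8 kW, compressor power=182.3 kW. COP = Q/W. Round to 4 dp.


COP = 153.8 / 182.3 = 0.8437

0.8437


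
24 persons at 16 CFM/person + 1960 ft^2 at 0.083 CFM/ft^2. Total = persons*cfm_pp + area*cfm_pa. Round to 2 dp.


Total = 24*16 + 1960*0.083 = 546.68 CFM

546.68 CFM


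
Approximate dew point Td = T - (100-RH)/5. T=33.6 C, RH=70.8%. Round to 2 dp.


Td = 33.6 - (100-70.8)/5 = 27.76 C

27.76 C


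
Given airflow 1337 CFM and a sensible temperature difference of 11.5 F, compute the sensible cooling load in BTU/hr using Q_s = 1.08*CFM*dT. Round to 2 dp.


Q = 1.08 * 1337 * 11.5 = 16605.54 BTU/hr

16605.54 BTU/hr


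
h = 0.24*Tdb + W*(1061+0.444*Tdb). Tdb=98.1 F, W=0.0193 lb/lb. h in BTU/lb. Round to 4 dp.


h = 0.24*98.1 + 0.0193*(1061+0.444*98.1) = 44.8619 BTU/lb

44.8619 BTU/lb


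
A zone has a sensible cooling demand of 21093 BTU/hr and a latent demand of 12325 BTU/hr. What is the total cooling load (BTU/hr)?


Qt = 21093 + 12325 = 33418 BTU/hr

33418 BTU/hr


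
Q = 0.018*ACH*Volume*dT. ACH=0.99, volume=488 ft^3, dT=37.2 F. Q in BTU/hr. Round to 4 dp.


Q = 0.018 * 0.99 * 488 * 37.2 = 323.4972 BTU/hr

323.4972 BTU/hr


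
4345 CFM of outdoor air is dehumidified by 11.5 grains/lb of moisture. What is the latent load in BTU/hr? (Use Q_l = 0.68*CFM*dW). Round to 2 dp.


Q = 0.68 * 4345 * 11.5 = 33977.90 BTU/hr

33977.90 BTU/hr


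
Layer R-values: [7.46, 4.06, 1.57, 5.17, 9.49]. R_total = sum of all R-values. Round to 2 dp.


R_total = 7.46 + 4.06 + 1.57 + 5.17 + 9.49 = 27.75

27.75


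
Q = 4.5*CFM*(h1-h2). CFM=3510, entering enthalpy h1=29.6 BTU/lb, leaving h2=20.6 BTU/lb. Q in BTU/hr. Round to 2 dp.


Q = 4.5 * 3510 * (29.6 - 20.6) = 142155.00 BTU/hr

142155.00 BTU/hr


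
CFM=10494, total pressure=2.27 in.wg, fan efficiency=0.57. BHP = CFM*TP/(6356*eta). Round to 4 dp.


BHP = 10494 * 2.27 / (6356 * 0.57) = 6.5752 hp

6.5752 hp


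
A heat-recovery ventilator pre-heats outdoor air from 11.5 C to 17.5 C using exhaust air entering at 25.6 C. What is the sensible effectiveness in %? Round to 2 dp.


eff = (17.5-11.5)/(25.6-11.5)*100 = 42.55 %

42.55 %


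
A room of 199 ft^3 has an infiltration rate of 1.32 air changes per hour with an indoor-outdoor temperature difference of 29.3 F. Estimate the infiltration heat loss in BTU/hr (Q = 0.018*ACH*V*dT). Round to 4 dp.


Q = 0.018 * 1.32 * 199 * 29.3 = 138.5374 BTU/hr

138.5374 BTU/hr


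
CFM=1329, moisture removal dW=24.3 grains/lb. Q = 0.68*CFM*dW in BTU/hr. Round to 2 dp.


Q = 0.68 * 1329 * 24.3 = 21960.40 BTU/hr

21960.40 BTU/hr


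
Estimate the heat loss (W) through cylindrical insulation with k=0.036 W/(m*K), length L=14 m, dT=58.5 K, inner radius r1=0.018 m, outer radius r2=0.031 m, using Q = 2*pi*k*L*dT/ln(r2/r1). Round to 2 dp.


Q = 2*pi*0.036*14*58.5/ln(0.031/0.018) = 340.78 W

340.78 W


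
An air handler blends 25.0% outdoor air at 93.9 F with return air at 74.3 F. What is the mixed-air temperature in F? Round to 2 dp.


T_mix = 74.3 + (25.0/100)*(93.9-74.3) = 79.20 F

79.20 F


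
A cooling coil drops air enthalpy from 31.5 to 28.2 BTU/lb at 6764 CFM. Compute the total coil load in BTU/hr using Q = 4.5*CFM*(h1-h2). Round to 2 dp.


Q = 4.5 * 6764 * (31.5 - 28.2) = 100445.40 BTU/hr

100445.40 BTU/hr


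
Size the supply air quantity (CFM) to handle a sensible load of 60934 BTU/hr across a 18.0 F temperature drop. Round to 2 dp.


CFM = 60934 / (1.08 * 18.0) = 3134.47

3134.47 CFM


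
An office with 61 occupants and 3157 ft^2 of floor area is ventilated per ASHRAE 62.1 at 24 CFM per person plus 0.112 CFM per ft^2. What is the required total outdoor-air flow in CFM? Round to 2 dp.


Total = 61*24 + 3157*0.112 = 1817.58 CFM

1817.58 CFM


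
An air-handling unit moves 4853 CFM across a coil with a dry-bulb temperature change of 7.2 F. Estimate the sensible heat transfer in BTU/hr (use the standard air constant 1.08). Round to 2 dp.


Q = 1.08 * 4853 * 7.2 = 37736.93 BTU/hr

37736.93 BTU/hr


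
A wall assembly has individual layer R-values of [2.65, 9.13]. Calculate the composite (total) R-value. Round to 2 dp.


R_total = 2.65 + 9.13 = 11.78

11.78


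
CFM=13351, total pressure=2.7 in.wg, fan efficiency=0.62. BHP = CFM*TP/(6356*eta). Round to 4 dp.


BHP = 13351 * 2.7 / (6356 * 0.62) = 9.1475 hp

9.1475 hp


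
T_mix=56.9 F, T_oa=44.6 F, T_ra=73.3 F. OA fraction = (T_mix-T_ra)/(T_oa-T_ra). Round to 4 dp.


frac = (56.9 - 73.3) / (44.6 - 73.3) = 0.5714

0.5714


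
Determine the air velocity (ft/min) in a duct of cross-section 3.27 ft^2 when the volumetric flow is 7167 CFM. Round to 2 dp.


V = 7167 / 3.27 = 2191.74 ft/min

2191.74 ft/min


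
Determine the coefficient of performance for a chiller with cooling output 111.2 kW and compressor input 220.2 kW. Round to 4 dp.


COP = 111.2 / 220.2 = 0.5050

0.5050


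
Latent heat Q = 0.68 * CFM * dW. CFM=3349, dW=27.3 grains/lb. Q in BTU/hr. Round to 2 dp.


Q = 0.68 * 3349 * 27.3 = 62170.84 BTU/hr

62170.84 BTU/hr


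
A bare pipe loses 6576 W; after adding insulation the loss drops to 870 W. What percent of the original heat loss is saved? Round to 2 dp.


Savings = ((6576-870)/6576)*100 = 86.77 %

86.77 %


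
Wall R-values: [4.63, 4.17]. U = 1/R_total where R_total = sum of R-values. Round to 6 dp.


R_total = 4.63 + 4.17 = 8.80
U = 1/8.80 = 0.113636

0.113636


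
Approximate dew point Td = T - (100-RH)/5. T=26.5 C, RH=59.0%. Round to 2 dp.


Td = 26.5 - (100-59.0)/5 = 18.30 C

18.30 C


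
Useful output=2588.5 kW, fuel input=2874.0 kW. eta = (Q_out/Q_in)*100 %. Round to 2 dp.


eta = (2588.5/2874.0)*100 = 90.07 %

90.07 %


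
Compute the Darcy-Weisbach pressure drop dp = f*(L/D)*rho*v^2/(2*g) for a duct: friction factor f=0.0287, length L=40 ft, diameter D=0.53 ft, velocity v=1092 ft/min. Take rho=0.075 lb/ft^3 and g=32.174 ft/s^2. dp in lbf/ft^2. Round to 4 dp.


v_fps = 1092/60 = 18.2 ft/s
dp = 0.0287*(40/0.53)*0.075*18.2^2/(2*32.174) = 0.8362 lbf/ft^2

0.8362 lbf/ft^2


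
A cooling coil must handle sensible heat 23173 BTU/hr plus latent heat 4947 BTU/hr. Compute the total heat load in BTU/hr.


Qt = 23173 + 4947 = 28120 BTU/hr

28120 BTU/hr


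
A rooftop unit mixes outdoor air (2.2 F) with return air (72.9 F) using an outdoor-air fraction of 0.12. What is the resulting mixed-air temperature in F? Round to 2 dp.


T_mix = 0.12*2.2 + 0.88*72.9 = 64.42 F

64.42 F


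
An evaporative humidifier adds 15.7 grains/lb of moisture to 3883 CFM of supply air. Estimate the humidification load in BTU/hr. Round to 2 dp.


Q = 0.68 * 3883 * 15.7 = 41454.91 BTU/hr

41454.91 BTU/hr


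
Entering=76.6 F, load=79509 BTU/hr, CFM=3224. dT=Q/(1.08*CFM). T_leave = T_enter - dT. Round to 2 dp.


dT = 79509/(1.08*3224) = 22.8348
T_leave = 76.6 - 22.8348 = 53.77 F

53.77 F


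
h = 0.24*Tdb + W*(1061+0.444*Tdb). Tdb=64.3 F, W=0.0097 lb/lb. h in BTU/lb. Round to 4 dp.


h = 0.24*64.3 + 0.0097*(1061+0.444*64.3) = 26.0006 BTU/lb

26.0006 BTU/lb


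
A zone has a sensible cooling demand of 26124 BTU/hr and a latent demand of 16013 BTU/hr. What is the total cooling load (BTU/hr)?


Qt = 26124 + 16013 = 42137 BTU/hr

42137 BTU/hr


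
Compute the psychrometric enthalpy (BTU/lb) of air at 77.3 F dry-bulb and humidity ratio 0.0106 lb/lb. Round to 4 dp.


h = 0.24*77.3 + 0.0106*(1061+0.444*77.3) = 30.1624 BTU/lb

30.1624 BTU/lb


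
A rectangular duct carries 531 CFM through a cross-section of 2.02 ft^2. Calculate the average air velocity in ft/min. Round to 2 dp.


V = 531 / 2.02 = 262.87 ft/min

262.87 ft/min


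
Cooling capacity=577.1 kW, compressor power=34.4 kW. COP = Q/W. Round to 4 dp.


COP = 577.1 / 34.4 = 16.7762

16.7762


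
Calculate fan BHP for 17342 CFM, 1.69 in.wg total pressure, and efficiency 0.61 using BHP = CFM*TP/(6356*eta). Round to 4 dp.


BHP = 17342 * 1.69 / (6356 * 0.61) = 7.5591 hp

7.5591 hp


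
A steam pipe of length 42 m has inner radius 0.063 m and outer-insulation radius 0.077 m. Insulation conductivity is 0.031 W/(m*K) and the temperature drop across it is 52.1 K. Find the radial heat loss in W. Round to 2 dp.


Q = 2*pi*0.031*42*52.1/ln(0.077/0.063) = 2123.95 W

2123.95 W


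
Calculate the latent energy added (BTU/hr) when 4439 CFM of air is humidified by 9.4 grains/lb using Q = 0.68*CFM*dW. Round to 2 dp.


Q = 0.68 * 4439 * 9.4 = 28374.09 BTU/hr

28374.09 BTU/hr


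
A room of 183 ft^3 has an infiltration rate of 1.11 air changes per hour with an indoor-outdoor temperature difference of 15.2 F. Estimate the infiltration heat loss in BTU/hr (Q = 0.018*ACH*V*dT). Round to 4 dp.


Q = 0.018 * 1.11 * 183 * 15.2 = 55.5764 BTU/hr

55.5764 BTU/hr


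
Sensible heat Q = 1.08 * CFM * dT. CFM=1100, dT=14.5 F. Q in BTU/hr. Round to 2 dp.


Q = 1.08 * 1100 * 14.5 = 17226.00 BTU/hr

17226.00 BTU/hr


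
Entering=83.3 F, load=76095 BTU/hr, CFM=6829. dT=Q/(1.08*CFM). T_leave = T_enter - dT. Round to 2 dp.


dT = 76095/(1.08*6829) = 10.3175
T_leave = 83.3 - 10.3175 = 72.98 F

72.98 F


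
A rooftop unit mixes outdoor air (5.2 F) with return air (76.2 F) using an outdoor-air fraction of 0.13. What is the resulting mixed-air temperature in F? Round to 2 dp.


T_mix = 0.13*5.2 + 0.87*76.2 = 66.97 F

66.97 F


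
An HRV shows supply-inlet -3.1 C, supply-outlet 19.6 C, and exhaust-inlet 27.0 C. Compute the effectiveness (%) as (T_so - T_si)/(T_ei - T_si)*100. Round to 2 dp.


eff = (19.6-(-3.1))/(27.0-(-3.1))*100 = 75.42 %

75.42 %


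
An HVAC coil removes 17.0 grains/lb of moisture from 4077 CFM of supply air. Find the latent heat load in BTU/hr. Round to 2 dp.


Q = 0.68 * 4077 * 17.0 = 47130.12 BTU/hr

47130.12 BTU/hr


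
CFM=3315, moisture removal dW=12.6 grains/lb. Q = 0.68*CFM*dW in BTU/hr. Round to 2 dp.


Q = 0.68 * 3315 * 12.6 = 28402.92 BTU/hr

28402.92 BTU/hr


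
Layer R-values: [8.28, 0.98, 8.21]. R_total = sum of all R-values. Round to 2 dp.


R_total = 8.28 + 0.98 + 8.21 = 17.47

17.47


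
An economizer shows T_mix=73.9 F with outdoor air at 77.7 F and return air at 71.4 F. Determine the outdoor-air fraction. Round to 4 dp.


frac = (73.9 - 71.4) / (77.7 - 71.4) = 0.3968

0.3968


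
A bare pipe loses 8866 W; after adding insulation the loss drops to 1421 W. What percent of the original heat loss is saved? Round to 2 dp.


Savings = ((8866-1421)/8866)*100 = 83.97 %

83.97 %


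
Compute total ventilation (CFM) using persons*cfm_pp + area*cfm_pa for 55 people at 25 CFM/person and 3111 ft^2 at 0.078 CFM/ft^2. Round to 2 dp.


Total = 55*25 + 3111*0.078 = 1617.66 CFM

1617.66 CFM


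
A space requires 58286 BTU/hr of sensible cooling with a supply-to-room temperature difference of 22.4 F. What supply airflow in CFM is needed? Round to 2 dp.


CFM = 58286 / (1.08 * 22.4) = 2409.31

2409.31 CFM


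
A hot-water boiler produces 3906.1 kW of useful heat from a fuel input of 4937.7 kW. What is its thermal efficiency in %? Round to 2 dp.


eta = (3906.1/4937.7)*100 = 79.11 %

79.11 %


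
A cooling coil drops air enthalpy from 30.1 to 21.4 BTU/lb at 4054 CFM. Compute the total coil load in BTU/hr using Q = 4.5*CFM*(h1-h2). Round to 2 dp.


Q = 4.5 * 4054 * (30.1 - 21.4) = 158714.10 BTU/hr

158714.10 BTU/hr


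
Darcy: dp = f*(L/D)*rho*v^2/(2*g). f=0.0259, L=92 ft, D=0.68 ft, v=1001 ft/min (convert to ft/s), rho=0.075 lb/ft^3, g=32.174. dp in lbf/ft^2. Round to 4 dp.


v_fps = 1001/60 = 16.6833 ft/s
dp = 0.0259*(92/0.68)*0.075*16.6833^2/(2*32.174) = 1.1368 lbf/ft^2

1.1368 lbf/ft^2


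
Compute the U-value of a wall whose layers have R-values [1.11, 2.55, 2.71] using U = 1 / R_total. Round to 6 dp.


R_total = 1.11 + 2.55 + 2.71 = 6.37
U = 1/6.37 = 0.156986

0.156986


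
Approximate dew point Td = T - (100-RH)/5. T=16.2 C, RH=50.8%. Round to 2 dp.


Td = 16.2 - (100-50.8)/5 = 6.36 C

6.36 C


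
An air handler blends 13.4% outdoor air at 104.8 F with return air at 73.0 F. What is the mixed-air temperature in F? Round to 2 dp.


T_mix = 73.0 + (13.4/100)*(104.8-73.0) = 77.26 F

77.26 F


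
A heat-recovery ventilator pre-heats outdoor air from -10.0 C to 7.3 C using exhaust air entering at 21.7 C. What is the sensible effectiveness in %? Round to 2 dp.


eff = (7.3-(-10.0))/(21.7-(-10.0))*100 = 54.57 %

54.57 %


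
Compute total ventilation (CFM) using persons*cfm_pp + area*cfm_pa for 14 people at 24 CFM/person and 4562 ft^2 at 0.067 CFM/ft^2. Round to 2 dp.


Total = 14*24 + 4562*0.067 = 641.65 CFM

641.65 CFM


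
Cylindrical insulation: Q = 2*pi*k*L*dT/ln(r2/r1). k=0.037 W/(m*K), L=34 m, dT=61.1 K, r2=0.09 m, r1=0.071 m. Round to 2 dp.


Q = 2*pi*0.037*34*61.1/ln(0.09/0.071) = 2036.65 W

2036.65 W


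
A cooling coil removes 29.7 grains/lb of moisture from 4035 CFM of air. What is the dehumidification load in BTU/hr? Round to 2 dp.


Q = 0.68 * 4035 * 29.7 = 81490.86 BTU/hr

81490.86 BTU/hr


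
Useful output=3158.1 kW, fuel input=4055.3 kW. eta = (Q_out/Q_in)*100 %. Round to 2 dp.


eta = (3158.1/4055.3)*100 = 77.88 %

77.88 %


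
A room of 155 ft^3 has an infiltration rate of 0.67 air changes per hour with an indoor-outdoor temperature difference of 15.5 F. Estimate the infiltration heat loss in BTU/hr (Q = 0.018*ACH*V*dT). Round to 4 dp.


Q = 0.018 * 0.67 * 155 * 15.5 = 28.9742 BTU/hr

28.9742 BTU/hr


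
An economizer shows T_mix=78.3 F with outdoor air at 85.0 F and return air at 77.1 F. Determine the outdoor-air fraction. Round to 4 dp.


frac = (78.3 - 77.1) / (85.0 - 77.1) = 0.1519

0.1519


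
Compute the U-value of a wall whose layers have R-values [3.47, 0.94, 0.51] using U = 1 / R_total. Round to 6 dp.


R_total = 3.47 + 0.94 + 0.51 = 4.92
U = 1/4.92 = 0.203252

0.203252


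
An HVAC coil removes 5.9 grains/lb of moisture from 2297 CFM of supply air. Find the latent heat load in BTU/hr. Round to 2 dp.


Q = 0.68 * 2297 * 5.9 = 9215.56 BTU/hr

9215.56 BTU/hr


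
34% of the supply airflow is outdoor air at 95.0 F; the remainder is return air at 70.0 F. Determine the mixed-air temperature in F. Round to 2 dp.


T_mix = 0.34*95.0 + 0.66*70.0 = 78.50 F

78.50 F


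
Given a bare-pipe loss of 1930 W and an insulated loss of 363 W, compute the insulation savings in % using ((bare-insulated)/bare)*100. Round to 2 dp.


Savings = ((1930-363)/1930)*100 = 81.19 %

81.19 %


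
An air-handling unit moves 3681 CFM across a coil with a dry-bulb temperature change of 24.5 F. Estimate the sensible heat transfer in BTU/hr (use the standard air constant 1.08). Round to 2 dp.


Q = 1.08 * 3681 * 24.5 = 97399.26 BTU/hr

97399.26 BTU/hr


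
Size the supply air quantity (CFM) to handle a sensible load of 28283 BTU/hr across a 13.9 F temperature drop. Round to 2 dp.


CFM = 28283 / (1.08 * 13.9) = 1884.03

1884.03 CFM


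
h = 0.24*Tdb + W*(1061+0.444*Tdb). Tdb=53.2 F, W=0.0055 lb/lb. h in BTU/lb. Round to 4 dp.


h = 0.24*53.2 + 0.0055*(1061+0.444*53.2) = 18.7334 BTU/lb

18.7334 BTU/lb


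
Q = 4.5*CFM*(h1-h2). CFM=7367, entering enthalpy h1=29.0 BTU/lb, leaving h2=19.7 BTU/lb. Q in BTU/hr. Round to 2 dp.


Q = 4.5 * 7367 * (29.0 - 19.7) = 308308.95 BTU/hr

308308.95 BTU/hr


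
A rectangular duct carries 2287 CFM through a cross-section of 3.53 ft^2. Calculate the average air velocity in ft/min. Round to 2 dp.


V = 2287 / 3.53 = 647.88 ft/min

647.88 ft/min


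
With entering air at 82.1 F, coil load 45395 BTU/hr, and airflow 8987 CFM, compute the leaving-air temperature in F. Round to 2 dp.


dT = 45395/(1.08*8987) = 4.6770
T_leave = 82.1 - 4.6770 = 77.42 F

77.42 F


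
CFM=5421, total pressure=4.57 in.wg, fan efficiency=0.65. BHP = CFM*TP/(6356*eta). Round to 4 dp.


BHP = 5421 * 4.57 / (6356 * 0.65) = 5.9965 hp

5.9965 hp


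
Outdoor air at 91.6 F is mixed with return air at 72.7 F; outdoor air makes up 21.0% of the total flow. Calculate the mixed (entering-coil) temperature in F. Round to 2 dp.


T_mix = 72.7 + (21.0/100)*(91.6-72.7) = 76.67 F

76.67 F


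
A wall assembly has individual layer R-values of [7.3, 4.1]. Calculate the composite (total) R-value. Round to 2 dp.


R_total = 7.3 + 4.1 = 11.40

11.40


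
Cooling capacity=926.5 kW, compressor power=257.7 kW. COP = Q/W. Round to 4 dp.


COP = 926.5 / 257.7 = 3.5953

3.5953


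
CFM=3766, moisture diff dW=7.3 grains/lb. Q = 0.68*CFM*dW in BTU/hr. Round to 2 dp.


Q = 0.68 * 3766 * 7.3 = 18694.42 BTU/hr

18694.42 BTU/hr


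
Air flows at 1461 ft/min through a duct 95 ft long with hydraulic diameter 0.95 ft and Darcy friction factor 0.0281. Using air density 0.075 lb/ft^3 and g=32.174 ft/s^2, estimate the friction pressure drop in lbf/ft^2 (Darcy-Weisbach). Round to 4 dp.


v_fps = 1461/60 = 24.35 ft/s
dp = 0.0281*(95/0.95)*0.075*24.35^2/(2*32.174) = 1.9419 lbf/ft^2

1.9419 lbf/ft^2


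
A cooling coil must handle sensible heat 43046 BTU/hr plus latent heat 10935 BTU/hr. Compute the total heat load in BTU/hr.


Qt = 43046 + 10935 = 53981 BTU/hr

53981 BTU/hr
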